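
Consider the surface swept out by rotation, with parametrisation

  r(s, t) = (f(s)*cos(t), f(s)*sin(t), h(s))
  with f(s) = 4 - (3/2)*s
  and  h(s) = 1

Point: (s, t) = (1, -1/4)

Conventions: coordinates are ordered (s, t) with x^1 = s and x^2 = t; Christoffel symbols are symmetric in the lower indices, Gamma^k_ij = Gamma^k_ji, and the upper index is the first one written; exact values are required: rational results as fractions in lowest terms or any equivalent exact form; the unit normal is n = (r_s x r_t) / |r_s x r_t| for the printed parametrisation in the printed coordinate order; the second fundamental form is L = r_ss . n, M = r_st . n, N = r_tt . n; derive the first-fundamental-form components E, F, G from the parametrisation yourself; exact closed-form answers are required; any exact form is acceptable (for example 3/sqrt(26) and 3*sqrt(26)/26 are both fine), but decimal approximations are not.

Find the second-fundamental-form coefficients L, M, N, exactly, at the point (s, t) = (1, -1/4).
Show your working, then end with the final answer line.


f = 5/2, f' = -3/2, f'' = 0, h' = 0, h'' = 0
E = 9/4, F = 0, G = 25/4; answer radicand W^2 = 9/4
unnormalised second-form numerators: l = 0, m = 0, n = 0; L = l/sqrt(9/4), and similarly M = m/sqrt(W^2), N = n/sqrt(W^2)

Answer: L = 0, M = 0, N = 0


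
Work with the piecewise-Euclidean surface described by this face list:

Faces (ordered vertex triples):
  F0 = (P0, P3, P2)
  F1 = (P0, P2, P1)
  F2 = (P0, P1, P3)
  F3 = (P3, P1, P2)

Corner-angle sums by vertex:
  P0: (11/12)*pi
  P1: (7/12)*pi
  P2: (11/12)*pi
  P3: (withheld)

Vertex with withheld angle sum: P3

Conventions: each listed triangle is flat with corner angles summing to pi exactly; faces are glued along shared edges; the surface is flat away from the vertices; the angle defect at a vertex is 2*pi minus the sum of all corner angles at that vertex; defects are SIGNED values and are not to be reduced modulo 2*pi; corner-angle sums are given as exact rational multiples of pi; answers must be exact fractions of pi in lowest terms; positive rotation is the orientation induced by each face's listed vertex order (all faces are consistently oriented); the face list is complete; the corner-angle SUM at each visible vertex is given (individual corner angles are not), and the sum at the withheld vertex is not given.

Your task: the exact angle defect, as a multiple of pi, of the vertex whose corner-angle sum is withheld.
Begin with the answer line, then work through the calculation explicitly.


Answer: defect(P3) = (5/12)*pi

V = 4, E = 6, F = 4; chi = V - E + F = 2
Gauss-Bonnet: total defect = 2*pi*chi = 4*pi; visible defects sum to (43/12)*pi


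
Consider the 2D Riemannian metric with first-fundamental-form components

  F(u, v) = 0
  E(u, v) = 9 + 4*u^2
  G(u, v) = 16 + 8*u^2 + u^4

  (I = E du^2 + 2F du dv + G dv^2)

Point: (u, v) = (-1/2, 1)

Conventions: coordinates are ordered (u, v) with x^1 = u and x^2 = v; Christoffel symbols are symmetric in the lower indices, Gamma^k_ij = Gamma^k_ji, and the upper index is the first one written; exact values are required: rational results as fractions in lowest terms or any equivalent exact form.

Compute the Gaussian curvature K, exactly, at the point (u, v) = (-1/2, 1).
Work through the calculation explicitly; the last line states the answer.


E = 10, F = 0, G = 289/16, EG - F^2 = 1445/8 at the point
E_u = -4, E_v = 0, F_u = 0, F_v = 0, G_u = -17/2, G_v = 0
E_vv = 0, F_uv = 0, G_uu = 19
The intrinsic route: Brioschi's K = (det M1 - det M2)/(EG - F^2)^2.
M1 = [[-E_vv/2 + F_uv - G_uu/2, E_u/2, F_u - E_v/2], [F_v - G_u/2, E, F], [G_v/2, F, G]] = [[-19/2, -2, 0], [17/4, 10, 0], [0, 0, 289/16]]; det M1 = -49997/32
M2 = [[0, E_v/2, G_u/2], [E_v/2, E, F], [G_u/2, F, G]] = [[0, 0, -17/4], [0, 10, 0], [-17/4, 0, 289/16]]; det M2 = -1445/8
det M1 - det M2 = -44217/32; K = -44217/32 / (1445/8)^2 = -18/425

Answer: K = -18/425


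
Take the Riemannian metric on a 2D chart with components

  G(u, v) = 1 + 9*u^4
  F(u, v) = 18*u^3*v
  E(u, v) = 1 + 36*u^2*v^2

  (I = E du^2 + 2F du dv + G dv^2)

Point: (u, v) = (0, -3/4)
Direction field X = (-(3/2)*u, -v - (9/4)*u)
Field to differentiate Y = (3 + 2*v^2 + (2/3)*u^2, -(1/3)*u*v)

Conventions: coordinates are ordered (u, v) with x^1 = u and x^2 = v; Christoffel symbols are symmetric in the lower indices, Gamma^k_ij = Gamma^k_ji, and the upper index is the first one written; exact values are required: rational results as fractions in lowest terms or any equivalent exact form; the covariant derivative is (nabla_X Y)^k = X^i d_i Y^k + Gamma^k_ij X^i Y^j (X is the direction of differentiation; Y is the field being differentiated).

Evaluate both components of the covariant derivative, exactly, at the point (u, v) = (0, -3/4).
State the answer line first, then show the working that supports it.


Answer: (nabla_X Y)^u = -9/4, (nabla_X Y)^v = 0

E = 1, F = 0, G = 1 at the point
E_u = 0, E_v = 0, F_u = 0, F_v = 0, G_u = 0, G_v = 0
EG - F^2 = 1;  g^inv = (1) * [[1, 0], [0, 1]]
first-kind symbols [ij,l] = (1/2)(d_i g_jl + d_j g_il - d_l g_ij): [uu,u] = E_u/2 = 0, [uu,v] = F_u - E_v/2 = 0, [uv,u] = E_v/2 = 0, [uv,v] = G_u/2 = 0, [vv,u] = F_v - G_u/2 = 0, [vv,v] = G_v/2 = 0
Gamma^u_ij = (G*[ij,u] - F*[ij,v])/(EG - F^2), Gamma^v_ij = (E*[ij,v] - F*[ij,u])/(EG - F^2)
Gamma_uuu = 0, Gamma_uuv = 0, Gamma_uvv = 0, Gamma_vuu = 0, Gamma_vuv = 0, Gamma_vvv = 0
X = (0, 3/4), Y = (33/8, 0) at the point


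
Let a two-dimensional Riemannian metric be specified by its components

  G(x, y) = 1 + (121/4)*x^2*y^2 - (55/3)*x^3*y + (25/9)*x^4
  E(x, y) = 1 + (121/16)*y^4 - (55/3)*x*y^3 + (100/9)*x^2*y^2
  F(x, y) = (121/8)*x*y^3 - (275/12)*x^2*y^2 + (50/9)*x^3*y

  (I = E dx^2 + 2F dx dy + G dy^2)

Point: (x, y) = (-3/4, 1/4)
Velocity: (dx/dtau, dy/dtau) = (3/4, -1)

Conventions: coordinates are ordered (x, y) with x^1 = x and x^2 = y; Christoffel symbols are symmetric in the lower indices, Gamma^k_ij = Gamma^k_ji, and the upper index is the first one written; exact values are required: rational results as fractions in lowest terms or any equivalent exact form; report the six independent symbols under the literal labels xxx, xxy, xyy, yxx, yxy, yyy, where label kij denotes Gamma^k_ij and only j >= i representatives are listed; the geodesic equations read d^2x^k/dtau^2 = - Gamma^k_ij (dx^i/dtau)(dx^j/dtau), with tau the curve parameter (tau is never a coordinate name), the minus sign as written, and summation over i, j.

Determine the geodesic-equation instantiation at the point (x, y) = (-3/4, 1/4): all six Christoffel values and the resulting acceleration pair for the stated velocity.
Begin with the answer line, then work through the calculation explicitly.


Answer: Gamma_xxx = -2720/22573, Gamma_xxy = 12648/22573, Gamma_xyy = -13464/22573, Gamma_yxx = 6720/22573, Gamma_yxy = -31248/22573, Gamma_yyy = 33264/22573; accelerations (d^2x/dtau^2, d^2y/dtau^2) = (33966/22573, -83916/22573)

E = 6697/4096, F = -3213/2048, G = 4993/1024 at the point
E_x = -85/64, E_y = 1581/256, F_x = 2421/512, F_y = -5589/512, G_x = -1953/128, G_y = 2079/128
EG - F^2 = 22573/4096;  g^inv = (4096/22573) * [[4993/1024, 3213/2048], [3213/2048, 6697/4096]]
first-kind symbols [ij,l] = (1/2)(d_i g_jl + d_j g_il - d_l g_ij): [xx,x] = E_x/2 = -85/128, [xx,y] = F_x - E_y/2 = 105/64, [xy,x] = E_y/2 = 1581/512, [xy,y] = G_x/2 = -1953/256, [yy,x] = F_y - G_x/2 = -1683/512, [yy,y] = G_y/2 = 2079/256
Gamma^x_ij = (G*[ij,x] - F*[ij,y])/(EG - F^2), Gamma^y_ij = (E*[ij,y] - F*[ij,x])/(EG - F^2)
Gamma_xxx = -2720/22573, Gamma_xxy = 12648/22573, Gamma_xyy = -13464/22573, Gamma_yxx = 6720/22573, Gamma_yxy = -31248/22573, Gamma_yyy = 33264/22573
d^2x/dtau^2 = -(Gamma_xxx*(3/4)^2 + 2*Gamma_xxy*(3/4)*(-1) + Gamma_xyy*(-1)^2) = 33966/22573
d^2y/dtau^2 = -(Gamma_yxx*(3/4)^2 + 2*Gamma_yxy*(3/4)*(-1) + Gamma_yyy*(-1)^2) = -83916/22573


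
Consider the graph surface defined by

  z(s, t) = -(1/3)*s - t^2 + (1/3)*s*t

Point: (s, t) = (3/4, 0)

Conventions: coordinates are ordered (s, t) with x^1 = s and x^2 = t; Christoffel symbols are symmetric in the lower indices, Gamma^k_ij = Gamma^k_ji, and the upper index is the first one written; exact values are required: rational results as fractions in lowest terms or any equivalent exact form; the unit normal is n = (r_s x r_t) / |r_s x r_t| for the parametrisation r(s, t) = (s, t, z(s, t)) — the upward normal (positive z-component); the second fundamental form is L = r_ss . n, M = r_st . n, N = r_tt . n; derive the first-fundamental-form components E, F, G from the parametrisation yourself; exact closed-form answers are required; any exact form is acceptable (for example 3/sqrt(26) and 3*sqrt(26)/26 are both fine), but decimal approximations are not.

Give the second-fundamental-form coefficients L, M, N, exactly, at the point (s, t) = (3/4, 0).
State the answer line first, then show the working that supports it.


Answer: L = 0, M = 4/13, N = -24/13

z_s = -1/3, z_t = 1/4, z_ss = 0, z_st = 1/3, z_tt = -2
E = 10/9, F = -1/12, G = 17/16; answer radicand W^2 = 169/144
unnormalised second-form numerators: l = 0, m = 1/3, n = -2; L = l/sqrt(169/144), and similarly M = m/sqrt(W^2), N = n/sqrt(W^2)


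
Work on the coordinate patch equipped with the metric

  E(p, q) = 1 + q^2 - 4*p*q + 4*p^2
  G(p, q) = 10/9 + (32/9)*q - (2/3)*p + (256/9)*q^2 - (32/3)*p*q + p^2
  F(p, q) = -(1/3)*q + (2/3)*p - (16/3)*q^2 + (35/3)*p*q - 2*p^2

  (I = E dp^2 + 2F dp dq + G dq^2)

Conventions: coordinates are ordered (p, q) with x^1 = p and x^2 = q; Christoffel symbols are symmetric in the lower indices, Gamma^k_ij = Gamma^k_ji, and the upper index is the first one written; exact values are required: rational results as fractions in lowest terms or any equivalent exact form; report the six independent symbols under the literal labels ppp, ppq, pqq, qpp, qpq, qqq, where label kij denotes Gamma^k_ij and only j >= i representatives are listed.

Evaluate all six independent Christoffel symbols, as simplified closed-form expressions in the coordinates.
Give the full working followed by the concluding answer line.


E = 1 + q^2 - 4*p*q + 4*p^2; F = -(1/3)*q + (2/3)*p - (16/3)*q^2 + (35/3)*p*q - 2*p^2; G = 10/9 + (32/9)*q - (2/3)*p + (256/9)*q^2 - (32/3)*p*q + p^2
Gamma^k_ij = (1/2) g^{kl} (d_i g_jl + d_j g_il - d_l g_ij), with g^inv = (1/(EG-F^2)) [[G, -F], [-F, E]]
first partials: E_p = -4*q + 8*p, E_q = 2*q - 4*p, F_p = 2/3 + (35/3)*q - 4*p, F_q = -1/3 - (32/3)*q + (35/3)*p, G_p = -2/3 - (32/3)*q + 2*p, G_q = 32/9 + (512/9)*q - (32/3)*p
D = EG - F^2 = 10/9 + (32/9)*q - (2/3)*p + (265/9)*q^2 - (44/3)*p*q + 5*p^2
expanded: Gamma^p_pp = (G E_p - 2F F_p + F E_q)/(2D), Gamma^p_pq = (G E_q - F G_p)/(2D), Gamma^p_qq = (2G F_q - G G_p - F G_q)/(2D), Gamma^q_pp = (2E F_p - E E_q - F E_p)/(2D), Gamma^q_pq = (E G_p - F E_q)/(2D), Gamma^q_qq = (E G_q - 2F F_q + F G_p)/(2D); substitute and cancel common factors

Answer: Gamma_ppp = (36*p - 18*q)/(45*p^2 - 132*p*q - 6*p + 265*q^2 + 32*q + 10), Gamma_ppq = (-18*p + 9*q)/(45*p^2 - 132*p*q - 6*p + 265*q^2 + 32*q + 10), Gamma_pqq = (96*p - 48*q)/(45*p^2 - 132*p*q - 6*p + 265*q^2 + 32*q + 10), Gamma_qpp = (-18*p + 96*q + 6)/(45*p^2 - 132*p*q - 6*p + 265*q^2 + 32*q + 10), Gamma_qpq = (9*p - 48*q - 3)/(45*p^2 - 132*p*q - 6*p + 265*q^2 + 32*q + 10), Gamma_qqq = (-48*p + 256*q + 16)/(45*p^2 - 132*p*q - 6*p + 265*q^2 + 32*q + 10)


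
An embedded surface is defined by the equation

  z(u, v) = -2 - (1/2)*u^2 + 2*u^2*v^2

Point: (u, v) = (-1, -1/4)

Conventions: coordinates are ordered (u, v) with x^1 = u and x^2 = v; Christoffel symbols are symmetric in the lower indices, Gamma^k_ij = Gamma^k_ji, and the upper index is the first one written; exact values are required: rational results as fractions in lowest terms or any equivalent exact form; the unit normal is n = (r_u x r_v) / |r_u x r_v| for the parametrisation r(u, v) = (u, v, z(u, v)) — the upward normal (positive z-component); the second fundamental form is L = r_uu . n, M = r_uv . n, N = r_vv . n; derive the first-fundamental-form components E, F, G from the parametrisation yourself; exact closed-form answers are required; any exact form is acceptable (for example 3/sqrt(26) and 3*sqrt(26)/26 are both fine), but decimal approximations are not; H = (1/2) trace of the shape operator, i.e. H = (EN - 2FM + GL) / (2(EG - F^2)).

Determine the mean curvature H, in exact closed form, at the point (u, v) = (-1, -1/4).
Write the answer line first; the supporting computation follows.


Answer: H = 248*sqrt(41)/1681

z_u = 3/4, z_v = -1, z_uu = -3/4, z_uv = 2, z_vv = 4
E = 25/16, F = -3/4, G = 2; answer radicand W^2 = 41/16
unnormalised second-form numerators: l = -3/4, m = 2, n = 4; L = l/sqrt(41/16), and similarly M = m/sqrt(W^2), N = n/sqrt(W^2)
H = (E*n - 2*F*m + G*l) / (2*(EG - F^2)*sqrt(W^2)); E*n - 2*F*m + G*l = 31/4, EG - F^2 = 41/16, so H = (62/41)/sqrt(41/16)


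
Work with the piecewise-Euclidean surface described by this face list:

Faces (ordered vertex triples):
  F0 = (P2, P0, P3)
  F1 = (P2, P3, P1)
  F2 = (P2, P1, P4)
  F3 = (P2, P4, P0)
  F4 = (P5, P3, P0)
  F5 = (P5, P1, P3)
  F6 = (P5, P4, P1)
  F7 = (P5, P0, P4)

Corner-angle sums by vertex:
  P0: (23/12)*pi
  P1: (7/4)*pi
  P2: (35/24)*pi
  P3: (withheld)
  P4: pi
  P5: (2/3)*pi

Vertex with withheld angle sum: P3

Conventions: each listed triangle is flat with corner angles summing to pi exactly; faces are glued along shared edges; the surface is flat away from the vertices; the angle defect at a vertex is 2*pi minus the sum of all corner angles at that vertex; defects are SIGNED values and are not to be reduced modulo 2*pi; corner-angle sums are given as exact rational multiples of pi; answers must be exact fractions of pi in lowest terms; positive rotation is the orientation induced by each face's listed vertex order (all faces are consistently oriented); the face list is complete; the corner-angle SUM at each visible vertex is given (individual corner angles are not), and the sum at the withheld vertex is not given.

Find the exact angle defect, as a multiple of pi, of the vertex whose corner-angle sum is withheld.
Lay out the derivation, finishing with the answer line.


V = 6, E = 12, F = 8; chi = V - E + F = 2
Gauss-Bonnet: total defect = 2*pi*chi = 4*pi; visible defects sum to (77/24)*pi

Answer: defect(P3) = (19/24)*pi


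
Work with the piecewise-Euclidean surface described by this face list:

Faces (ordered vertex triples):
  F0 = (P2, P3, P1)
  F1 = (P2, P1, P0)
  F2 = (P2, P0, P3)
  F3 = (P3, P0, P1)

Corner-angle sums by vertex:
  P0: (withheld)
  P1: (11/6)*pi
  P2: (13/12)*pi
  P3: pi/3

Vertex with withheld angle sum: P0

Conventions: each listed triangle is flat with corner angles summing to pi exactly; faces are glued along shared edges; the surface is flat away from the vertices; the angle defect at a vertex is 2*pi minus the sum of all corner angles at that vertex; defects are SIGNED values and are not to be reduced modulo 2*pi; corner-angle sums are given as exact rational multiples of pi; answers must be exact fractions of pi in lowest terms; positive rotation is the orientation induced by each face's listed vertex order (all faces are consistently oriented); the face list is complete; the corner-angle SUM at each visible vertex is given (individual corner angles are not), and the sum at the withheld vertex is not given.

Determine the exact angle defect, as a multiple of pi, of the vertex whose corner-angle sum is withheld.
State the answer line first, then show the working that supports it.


Answer: defect(P0) = (5/4)*pi

V = 4, E = 6, F = 4; chi = V - E + F = 2
Gauss-Bonnet: total defect = 2*pi*chi = 4*pi; visible defects sum to (11/4)*pi


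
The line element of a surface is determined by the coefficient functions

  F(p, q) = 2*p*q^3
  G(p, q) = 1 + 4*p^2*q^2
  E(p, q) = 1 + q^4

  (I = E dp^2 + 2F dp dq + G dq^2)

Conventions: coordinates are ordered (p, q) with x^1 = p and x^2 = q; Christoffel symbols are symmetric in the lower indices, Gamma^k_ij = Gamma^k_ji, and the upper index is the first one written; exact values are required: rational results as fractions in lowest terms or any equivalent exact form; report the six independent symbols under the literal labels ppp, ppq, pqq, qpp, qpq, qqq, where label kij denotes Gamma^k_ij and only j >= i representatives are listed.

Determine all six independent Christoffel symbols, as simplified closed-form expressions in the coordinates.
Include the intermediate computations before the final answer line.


E = 1 + q^4; F = 2*p*q^3; G = 1 + 4*p^2*q^2
Gamma^k_ij = (1/2) g^{kl} (d_i g_jl + d_j g_il - d_l g_ij), with g^inv = (1/(EG-F^2)) [[G, -F], [-F, E]]
first partials: E_p = 0, E_q = 4*q^3, F_p = 2*q^3, F_q = 6*p*q^2, G_p = 8*p*q^2, G_q = 8*p^2*q
D = EG - F^2 = 1 + q^4 + 4*p^2*q^2
expanded: Gamma^p_pp = (G E_p - 2F F_p + F E_q)/(2D), Gamma^p_pq = (G E_q - F G_p)/(2D), Gamma^p_qq = (2G F_q - G G_p - F G_q)/(2D), Gamma^q_pp = (2E F_p - E E_q - F E_p)/(2D), Gamma^q_pq = (E G_p - F E_q)/(2D), Gamma^q_qq = (E G_q - 2F F_q + F G_p)/(2D); substitute and cancel common factors

Answer: Gamma_ppp = 0, Gamma_ppq = 2*q^3/(4*p^2*q^2 + q^4 + 1), Gamma_pqq = 2*p*q^2/(4*p^2*q^2 + q^4 + 1), Gamma_qpp = 0, Gamma_qpq = 4*p*q^2/(4*p^2*q^2 + q^4 + 1), Gamma_qqq = 4*p^2*q/(4*p^2*q^2 + q^4 + 1)


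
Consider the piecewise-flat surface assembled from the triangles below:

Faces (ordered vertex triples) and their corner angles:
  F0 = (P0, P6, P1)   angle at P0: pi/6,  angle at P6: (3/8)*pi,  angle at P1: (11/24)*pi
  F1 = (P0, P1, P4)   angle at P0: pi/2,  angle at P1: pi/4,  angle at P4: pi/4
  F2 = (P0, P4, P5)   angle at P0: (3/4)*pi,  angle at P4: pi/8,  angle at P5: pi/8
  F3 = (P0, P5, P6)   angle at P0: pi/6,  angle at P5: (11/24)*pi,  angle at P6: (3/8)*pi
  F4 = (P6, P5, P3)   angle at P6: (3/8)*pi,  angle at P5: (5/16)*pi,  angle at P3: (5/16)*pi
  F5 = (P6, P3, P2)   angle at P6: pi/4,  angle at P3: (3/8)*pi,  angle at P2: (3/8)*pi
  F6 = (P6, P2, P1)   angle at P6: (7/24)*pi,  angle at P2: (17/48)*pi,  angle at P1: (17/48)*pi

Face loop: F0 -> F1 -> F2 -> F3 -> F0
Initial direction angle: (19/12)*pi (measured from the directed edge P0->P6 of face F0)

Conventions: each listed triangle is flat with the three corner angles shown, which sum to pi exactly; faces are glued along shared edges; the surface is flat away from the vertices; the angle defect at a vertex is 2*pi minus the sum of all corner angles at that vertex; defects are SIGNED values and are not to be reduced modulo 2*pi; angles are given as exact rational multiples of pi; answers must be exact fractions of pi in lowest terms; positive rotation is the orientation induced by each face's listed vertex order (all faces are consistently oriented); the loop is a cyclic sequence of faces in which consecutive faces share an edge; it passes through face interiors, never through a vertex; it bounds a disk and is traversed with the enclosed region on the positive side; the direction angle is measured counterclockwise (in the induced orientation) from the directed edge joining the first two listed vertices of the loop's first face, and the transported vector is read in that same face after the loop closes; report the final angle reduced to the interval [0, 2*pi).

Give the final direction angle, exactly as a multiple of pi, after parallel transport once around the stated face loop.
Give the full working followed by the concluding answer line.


enclosed vertex P0: corner angles sum to (19/12)*pi, defect = 2*pi - (19/12)*pi = (5/12)*pi
final direction = starting direction + enclosed defect total, reduced mod 2*pi (induced orientation)
final angle = (19/12)*pi + (5/12)*pi = 0 (mod 2*pi)

Answer: final direction angle = 0


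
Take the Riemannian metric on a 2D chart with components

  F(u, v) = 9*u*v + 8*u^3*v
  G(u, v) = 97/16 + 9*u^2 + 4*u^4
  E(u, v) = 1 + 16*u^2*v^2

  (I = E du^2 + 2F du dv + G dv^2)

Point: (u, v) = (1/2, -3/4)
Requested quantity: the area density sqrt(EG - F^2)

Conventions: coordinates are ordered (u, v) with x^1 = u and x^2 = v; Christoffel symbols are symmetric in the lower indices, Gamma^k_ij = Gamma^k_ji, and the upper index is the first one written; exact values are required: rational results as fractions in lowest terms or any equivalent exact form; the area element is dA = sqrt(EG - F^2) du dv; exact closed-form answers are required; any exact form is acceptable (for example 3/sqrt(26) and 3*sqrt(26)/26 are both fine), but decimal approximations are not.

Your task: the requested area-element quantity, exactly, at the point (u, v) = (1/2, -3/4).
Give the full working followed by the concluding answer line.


E = 13/4, F = -33/8, G = 137/16; EG - F^2 = 173/16

Answer: sqrt(EG - F^2) = sqrt(173)/4


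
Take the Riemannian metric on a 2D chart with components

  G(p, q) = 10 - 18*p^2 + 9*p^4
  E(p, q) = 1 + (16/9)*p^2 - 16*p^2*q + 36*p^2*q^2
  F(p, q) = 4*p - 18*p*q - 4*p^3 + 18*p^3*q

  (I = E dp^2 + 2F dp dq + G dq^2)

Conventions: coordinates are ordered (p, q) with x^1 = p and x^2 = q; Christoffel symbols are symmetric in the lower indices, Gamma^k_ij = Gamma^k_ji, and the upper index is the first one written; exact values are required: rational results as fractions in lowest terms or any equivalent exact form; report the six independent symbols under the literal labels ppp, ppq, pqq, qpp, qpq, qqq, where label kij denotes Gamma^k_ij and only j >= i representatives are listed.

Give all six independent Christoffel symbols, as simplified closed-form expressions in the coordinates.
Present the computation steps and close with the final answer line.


E = 1 + (16/9)*p^2 - 16*p^2*q + 36*p^2*q^2; F = 4*p - 18*p*q - 4*p^3 + 18*p^3*q; G = 10 - 18*p^2 + 9*p^4
Gamma^k_ij = (1/2) g^{kl} (d_i g_jl + d_j g_il - d_l g_ij), with g^inv = (1/(EG-F^2)) [[G, -F], [-F, E]]
first partials: E_p = (32/9)*p - 32*p*q + 72*p*q^2, E_q = -16*p^2 + 72*p^2*q, F_p = 4 - 18*q - 12*p^2 + 54*p^2*q, F_q = -18*p + 18*p^3, G_p = -36*p + 36*p^3, G_q = 0
D = EG - F^2 = 10 - (146/9)*p^2 - 16*p^2*q + 36*p^2*q^2 + 9*p^4
expanded: Gamma^p_pp = (G E_p - 2F F_p + F E_q)/(2D), Gamma^p_pq = (G E_q - F G_p)/(2D), Gamma^p_qq = (2G F_q - G G_p - F G_q)/(2D), Gamma^q_pp = (2E F_p - E E_q - F E_p)/(2D), Gamma^q_pq = (E G_p - F E_q)/(2D), Gamma^q_qq = (E G_q - 2F F_q + F G_p)/(2D); substitute and cancel common factors

Answer: Gamma_ppp = (324*p*q^2 - 144*p*q + 16*p)/(81*p^4 + 324*p^2*q^2 - 144*p^2*q - 146*p^2 + 90), Gamma_ppq = (324*p^2*q - 72*p^2)/(81*p^4 + 324*p^2*q^2 - 144*p^2*q - 146*p^2 + 90), Gamma_pqq = 0, Gamma_qpp = (162*p^2*q - 36*p^2 - 162*q + 36)/(81*p^4 + 324*p^2*q^2 - 144*p^2*q - 146*p^2 + 90), Gamma_qpq = (162*p^3 - 162*p)/(81*p^4 + 324*p^2*q^2 - 144*p^2*q - 146*p^2 + 90), Gamma_qqq = 0


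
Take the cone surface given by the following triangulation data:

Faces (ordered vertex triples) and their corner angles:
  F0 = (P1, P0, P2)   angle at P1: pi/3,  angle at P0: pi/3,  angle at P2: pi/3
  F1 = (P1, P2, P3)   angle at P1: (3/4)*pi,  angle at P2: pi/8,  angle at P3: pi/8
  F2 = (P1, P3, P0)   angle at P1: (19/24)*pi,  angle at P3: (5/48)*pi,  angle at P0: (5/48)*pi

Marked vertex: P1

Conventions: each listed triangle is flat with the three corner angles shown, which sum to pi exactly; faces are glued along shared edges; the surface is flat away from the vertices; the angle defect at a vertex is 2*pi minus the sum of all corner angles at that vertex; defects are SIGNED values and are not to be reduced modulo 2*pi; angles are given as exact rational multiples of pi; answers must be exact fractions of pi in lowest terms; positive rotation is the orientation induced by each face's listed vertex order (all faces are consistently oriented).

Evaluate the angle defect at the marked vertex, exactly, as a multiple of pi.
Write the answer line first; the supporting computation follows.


Answer: defect(P1) = pi/8

Sum of corner angles at P1: (15/8)*pi
defect = 2*pi - (15/8)*pi


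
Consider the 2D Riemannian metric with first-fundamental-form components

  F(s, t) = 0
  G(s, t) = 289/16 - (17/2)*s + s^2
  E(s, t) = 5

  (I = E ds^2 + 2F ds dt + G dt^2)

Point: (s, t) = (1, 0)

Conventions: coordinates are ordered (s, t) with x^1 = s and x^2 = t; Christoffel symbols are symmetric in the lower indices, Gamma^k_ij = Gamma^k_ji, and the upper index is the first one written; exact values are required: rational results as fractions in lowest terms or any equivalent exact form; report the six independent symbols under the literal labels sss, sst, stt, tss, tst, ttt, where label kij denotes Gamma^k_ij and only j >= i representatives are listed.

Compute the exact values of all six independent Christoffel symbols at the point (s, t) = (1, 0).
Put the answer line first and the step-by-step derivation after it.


Answer: Gamma_sss = 0, Gamma_sst = 0, Gamma_stt = 13/20, Gamma_tss = 0, Gamma_tst = -4/13, Gamma_ttt = 0

E = 5, F = 0, G = 169/16 at the point
E_s = 0, E_t = 0, F_s = 0, F_t = 0, G_s = -13/2, G_t = 0
EG - F^2 = 845/16;  g^inv = (16/845) * [[169/16, 0], [0, 5]]
first-kind symbols [ij,l] = (1/2)(d_i g_jl + d_j g_il - d_l g_ij): [ss,s] = E_s/2 = 0, [ss,t] = F_s - E_t/2 = 0, [st,s] = E_t/2 = 0, [st,t] = G_s/2 = -13/4, [tt,s] = F_t - G_s/2 = 13/4, [tt,t] = G_t/2 = 0
Gamma^s_ij = (G*[ij,s] - F*[ij,t])/(EG - F^2), Gamma^t_ij = (E*[ij,t] - F*[ij,s])/(EG - F^2)


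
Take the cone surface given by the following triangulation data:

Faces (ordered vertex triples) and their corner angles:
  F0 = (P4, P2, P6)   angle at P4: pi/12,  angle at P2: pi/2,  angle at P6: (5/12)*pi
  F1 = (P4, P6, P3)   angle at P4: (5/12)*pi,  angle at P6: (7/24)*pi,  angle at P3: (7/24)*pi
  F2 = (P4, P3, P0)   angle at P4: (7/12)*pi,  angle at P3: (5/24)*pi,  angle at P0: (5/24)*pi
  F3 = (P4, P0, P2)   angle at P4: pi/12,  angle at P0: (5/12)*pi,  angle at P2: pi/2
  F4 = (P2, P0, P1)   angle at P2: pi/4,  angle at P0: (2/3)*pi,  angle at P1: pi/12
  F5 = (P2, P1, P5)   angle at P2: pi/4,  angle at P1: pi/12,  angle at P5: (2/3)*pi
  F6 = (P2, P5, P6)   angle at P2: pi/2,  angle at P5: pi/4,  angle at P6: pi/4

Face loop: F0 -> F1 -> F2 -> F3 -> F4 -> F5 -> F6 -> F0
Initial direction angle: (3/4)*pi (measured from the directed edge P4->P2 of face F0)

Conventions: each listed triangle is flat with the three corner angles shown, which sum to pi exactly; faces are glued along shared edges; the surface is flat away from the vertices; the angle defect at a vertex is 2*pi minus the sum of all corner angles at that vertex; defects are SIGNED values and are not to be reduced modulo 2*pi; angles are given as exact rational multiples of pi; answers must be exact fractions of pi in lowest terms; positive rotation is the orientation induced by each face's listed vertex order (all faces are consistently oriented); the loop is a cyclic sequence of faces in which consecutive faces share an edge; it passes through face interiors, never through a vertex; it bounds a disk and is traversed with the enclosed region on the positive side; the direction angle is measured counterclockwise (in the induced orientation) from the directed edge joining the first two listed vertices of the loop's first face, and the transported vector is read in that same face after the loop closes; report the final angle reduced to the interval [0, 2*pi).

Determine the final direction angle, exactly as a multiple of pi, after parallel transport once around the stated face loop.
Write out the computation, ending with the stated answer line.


enclosed vertex P2: corner angles sum to 2*pi, defect = 2*pi - 2*pi = 0
enclosed vertex P4: corner angles sum to (7/6)*pi, defect = 2*pi - (7/6)*pi = (5/6)*pi
transport around the loop rotates by the sum of enclosed defects; add to the initial angle mod 2*pi
final angle = (3/4)*pi + (5/6)*pi = (19/12)*pi (mod 2*pi)

Answer: final direction angle = (19/12)*pi


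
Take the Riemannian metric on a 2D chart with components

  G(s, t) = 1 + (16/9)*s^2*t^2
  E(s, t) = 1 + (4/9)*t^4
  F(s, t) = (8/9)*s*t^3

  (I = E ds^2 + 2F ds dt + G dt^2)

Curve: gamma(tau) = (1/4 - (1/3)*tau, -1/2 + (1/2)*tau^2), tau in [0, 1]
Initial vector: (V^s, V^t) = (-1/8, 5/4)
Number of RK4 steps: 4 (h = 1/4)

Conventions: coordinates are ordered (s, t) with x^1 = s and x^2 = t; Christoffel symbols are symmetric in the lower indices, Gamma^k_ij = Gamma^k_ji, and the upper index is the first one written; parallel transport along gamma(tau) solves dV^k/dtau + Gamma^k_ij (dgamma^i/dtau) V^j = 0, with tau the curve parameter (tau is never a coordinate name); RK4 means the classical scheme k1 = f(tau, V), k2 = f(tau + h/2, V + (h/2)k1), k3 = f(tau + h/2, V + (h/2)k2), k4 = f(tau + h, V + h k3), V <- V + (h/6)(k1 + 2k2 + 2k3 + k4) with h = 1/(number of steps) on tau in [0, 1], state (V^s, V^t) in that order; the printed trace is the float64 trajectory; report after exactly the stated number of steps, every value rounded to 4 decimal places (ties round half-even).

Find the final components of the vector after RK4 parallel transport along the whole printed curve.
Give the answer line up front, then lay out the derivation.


Answer: V^s = -0.1521, V^t = 1.2679

gamma'(tau) = (-1/3, tau); f(tau, V)^k = -Gamma^k_ij(gamma(tau)) gamma'^i(tau) V^j; h = 1/4; intermediate values shown to 6 dp
curve data and Christoffel symbols at the stage parameters:
  tau = 0.000000: gamma = (0.250000, -0.500000), gamma' = (-0.333333, 0.000000); Gamma_sss = 0.000000, Gamma_sst = -0.105263, Gamma_stt = 0.052632, Gamma_tss = 0.000000, Gamma_tst = 0.105263, Gamma_ttt = -0.052632
  tau = 0.125000: gamma = (0.208333, -0.492188), gamma' = (-0.333333, 0.125000); Gamma_sss = 0.000000, Gamma_sst = -0.101442, Gamma_stt = 0.042938, Gamma_tss = 0.000000, Gamma_tst = 0.085877, Gamma_ttt = -0.036350
  tau = 0.250000: gamma = (0.166667, -0.468750), gamma' = (-0.333333, 0.250000); Gamma_sss = 0.000000, Gamma_sst = -0.088687, Gamma_stt = 0.031533, Gamma_tss = 0.000000, Gamma_tst = 0.063067, Gamma_ttt = -0.022424
  tau = 0.375000: gamma = (0.125000, -0.429688), gamma' = (-0.333333, 0.375000); Gamma_sss = 0.000000, Gamma_sst = -0.069117, Gamma_stt = 0.020107, Gamma_tss = 0.000000, Gamma_tst = 0.040214, Gamma_ttt = -0.011699
  tau = 0.500000: gamma = (0.083333, -0.375000), gamma' = (-0.333333, 0.500000); Gamma_sss = 0.000000, Gamma_sst = -0.046387, Gamma_stt = 0.010308, Gamma_tss = 0.000000, Gamma_tst = 0.020616, Gamma_ttt = -0.004581
  tau = 0.625000: gamma = (0.041667, -0.304688), gamma' = (-0.333333, 0.625000); Gamma_sss = 0.000000, Gamma_sst = -0.025040, Gamma_stt = 0.003424, Gamma_tss = 0.000000, Gamma_tst = 0.006848, Gamma_ttt = -0.000937
  tau = 0.750000: gamma = (0.000000, -0.218750), gamma' = (-0.333333, 0.750000); Gamma_sss = 0.000000, Gamma_sst = -0.009295, Gamma_stt = 0.000000, Gamma_tss = 0.000000, Gamma_tst = 0.000000, Gamma_ttt = 0.000000
  tau = 0.875000: gamma = (-0.041667, -0.117188), gamma' = (-0.333333, 0.875000); Gamma_sss = 0.000000, Gamma_sst = -0.001430, Gamma_stt = -0.000509, Gamma_tss = 0.000000, Gamma_tst = -0.001017, Gamma_ttt = -0.000362
  tau = 1.000000: gamma = (-0.083333, 0.000000), gamma' = (-0.333333, 1.000000); Gamma_sss = 0.000000, Gamma_sst = 0.000000, Gamma_stt = 0.000000, Gamma_tss = 0.000000, Gamma_tst = 0.000000, Gamma_ttt = 0.000000
step 0: V^s = -0.1250, V^t = 1.2500
step 1: k1 = (-0.043860, 0.043860), k2 = (-0.050846, 0.043044), k3 = (-0.050853, 0.043050), k4 = (-0.050264, 0.035743); V <- V + (h/6)(k1 + 2k2 + 2k3 + k4): V^s = -0.1374, V^t = 1.2605
step 2: k1 = (-0.050246, 0.035731), k2 = (-0.042405, 0.024672), k3 = (-0.042338, 0.024633), k4 = (-0.029546, 0.013131); V <- V + (h/6)(k1 + 2k2 + 2k3 + k4): V^s = -0.1478, V^t = 1.2666
step 3: k1 = (-0.029541, 0.013129), k2 = (-0.015671, 0.004286), k3 = (-0.015632, 0.004275), k4 = (-0.004985, 0.000000); V <- V + (h/6)(k1 + 2k2 + 2k3 + k4): V^s = -0.1518, V^t = 1.2679
step 4: k1 = (-0.004987, 0.000000), k2 = (-0.000231, -0.000164), k3 = (-0.000230, -0.000164), k4 = (0.000000, 0.000000); V <- V + (h/6)(k1 + 2k2 + 2k3 + k4): V^s = -0.1521, V^t = 1.2679


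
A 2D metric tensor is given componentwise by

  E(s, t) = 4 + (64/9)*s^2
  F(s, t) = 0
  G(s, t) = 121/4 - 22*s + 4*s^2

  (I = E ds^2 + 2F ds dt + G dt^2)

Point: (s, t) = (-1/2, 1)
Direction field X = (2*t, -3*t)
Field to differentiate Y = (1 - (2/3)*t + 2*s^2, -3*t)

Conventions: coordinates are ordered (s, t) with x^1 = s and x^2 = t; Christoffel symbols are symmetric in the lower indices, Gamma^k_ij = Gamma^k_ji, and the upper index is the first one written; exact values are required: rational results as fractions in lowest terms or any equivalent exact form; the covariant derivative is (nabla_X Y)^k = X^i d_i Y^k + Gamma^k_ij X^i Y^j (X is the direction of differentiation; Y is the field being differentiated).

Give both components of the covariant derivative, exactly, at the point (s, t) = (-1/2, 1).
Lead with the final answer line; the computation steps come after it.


Answer: (nabla_X Y)^s = 2687/156, (nabla_X Y)^t = 151/13

E = 52/9, F = 0, G = 169/4 at the point
E_s = -64/9, E_t = 0, F_s = 0, F_t = 0, G_s = -26, G_t = 0
EG - F^2 = 2197/9;  g^inv = (9/2197) * [[169/4, 0], [0, 52/9]]
first-kind symbols [ij,l] = (1/2)(d_i g_jl + d_j g_il - d_l g_ij): [ss,s] = E_s/2 = -32/9, [ss,t] = F_s - E_t/2 = 0, [st,s] = E_t/2 = 0, [st,t] = G_s/2 = -13, [tt,s] = F_t - G_s/2 = 13, [tt,t] = G_t/2 = 0
Gamma^s_ij = (G*[ij,s] - F*[ij,t])/(EG - F^2), Gamma^t_ij = (E*[ij,t] - F*[ij,s])/(EG - F^2)
Gamma_sss = -8/13, Gamma_sst = 0, Gamma_stt = 9/4, Gamma_tss = 0, Gamma_tst = -4/13, Gamma_ttt = 0
X = (2, -3), Y = (5/6, -3) at the point


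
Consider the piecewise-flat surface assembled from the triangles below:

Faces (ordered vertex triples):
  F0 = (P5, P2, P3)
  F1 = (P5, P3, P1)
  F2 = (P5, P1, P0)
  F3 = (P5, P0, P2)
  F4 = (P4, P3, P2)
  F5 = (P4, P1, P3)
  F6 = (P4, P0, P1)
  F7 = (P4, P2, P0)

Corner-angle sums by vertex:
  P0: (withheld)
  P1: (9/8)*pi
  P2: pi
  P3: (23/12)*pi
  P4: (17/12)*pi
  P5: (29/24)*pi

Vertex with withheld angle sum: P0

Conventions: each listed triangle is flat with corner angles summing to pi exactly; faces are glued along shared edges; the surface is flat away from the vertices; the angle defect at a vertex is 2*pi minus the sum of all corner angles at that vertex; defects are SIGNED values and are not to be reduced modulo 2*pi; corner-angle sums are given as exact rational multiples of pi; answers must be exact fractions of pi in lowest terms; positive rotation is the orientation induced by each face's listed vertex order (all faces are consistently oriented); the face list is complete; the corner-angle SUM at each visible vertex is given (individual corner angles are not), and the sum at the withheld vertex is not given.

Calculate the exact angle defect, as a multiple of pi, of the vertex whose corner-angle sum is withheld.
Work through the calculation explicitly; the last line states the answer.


V = 6, E = 12, F = 8; chi = V - E + F = 2
Gauss-Bonnet: total defect = 2*pi*chi = 4*pi; visible defects sum to (10/3)*pi

Answer: defect(P0) = (2/3)*pi


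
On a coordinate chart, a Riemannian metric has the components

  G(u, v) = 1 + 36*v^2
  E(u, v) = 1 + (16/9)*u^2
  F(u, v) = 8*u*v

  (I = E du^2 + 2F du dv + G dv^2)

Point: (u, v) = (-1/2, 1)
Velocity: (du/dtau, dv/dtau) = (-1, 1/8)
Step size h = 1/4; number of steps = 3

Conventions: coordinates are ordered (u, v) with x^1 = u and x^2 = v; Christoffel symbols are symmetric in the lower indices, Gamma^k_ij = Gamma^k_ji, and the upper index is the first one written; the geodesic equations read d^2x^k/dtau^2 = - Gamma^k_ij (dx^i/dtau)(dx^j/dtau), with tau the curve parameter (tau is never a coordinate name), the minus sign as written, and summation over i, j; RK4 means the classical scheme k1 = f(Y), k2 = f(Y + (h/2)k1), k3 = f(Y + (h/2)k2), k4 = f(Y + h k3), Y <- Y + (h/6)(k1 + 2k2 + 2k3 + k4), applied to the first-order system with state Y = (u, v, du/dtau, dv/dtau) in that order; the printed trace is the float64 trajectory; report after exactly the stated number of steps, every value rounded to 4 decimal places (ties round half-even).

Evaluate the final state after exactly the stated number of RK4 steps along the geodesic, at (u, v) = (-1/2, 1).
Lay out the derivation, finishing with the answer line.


f(Y) = (du/dtau, dv/dtau, -Gamma^u_ij Y'^i Y'^j, -Gamma^v_ij Y'^i Y'^j) with the Gammas evaluated at the stage position; h = 0.250000; intermediate values shown to 6 dp
step 0: u = -0.5000, v = 1.0000, du/dtau = -1.0000, dv/dtau = 0.1250
step 1:
  k1: at (u, v) = (-0.500000, 1.000000), (du/dtau, dv/dtau) = (-1.000000, 0.125000); Gamma_uuu = -0.023739, Gamma_uuv = 0.000000, Gamma_uvv = -0.106825, Gamma_vuu = 0.213650, Gamma_vuv = 0.000000, Gamma_vvv = 0.961424; k1 = (-1.000000, 0.125000, 0.025408, -0.228672)
  k2: at (u, v) = (-0.625000, 1.015625), (du/dtau, dv/dtau) = (-0.996824, 0.096416); Gamma_uuu = -0.028616, Gamma_uuv = 0.000000, Gamma_uvv = -0.128772, Gamma_vuu = 0.209255, Gamma_vuv = 0.000000, Gamma_vvv = 0.941647; k2 = (-0.996824, 0.096416, 0.029632, -0.216681)
  k3: at (u, v) = (-0.624603, 1.012052), (du/dtau, dv/dtau) = (-0.996296, 0.097915); Gamma_uuu = -0.028792, Gamma_uuv = 0.000000, Gamma_uvv = -0.129564, Gamma_vuu = 0.209934, Gamma_vuv = 0.000000, Gamma_vvv = 0.944702; k3 = (-0.996296, 0.097915, 0.029821, -0.217439)
  k4: at (u, v) = (-0.749074, 1.024479), (du/dtau, dv/dtau) = (-0.992545, 0.070640); Gamma_uuu = -0.033475, Gamma_uuv = 0.000000, Gamma_uvv = -0.150637, Gamma_vuu = 0.206021, Gamma_vuv = 0.000000, Gamma_vvv = 0.927093; k4 = (-0.992545, 0.070640, 0.033729, -0.207587)
  Y <- Y + (h/6)(k1 + 2k2 + 2k3 + k4): u = -0.7491, v = 1.0243, du/dtau = -0.9926, dv/dtau = 0.0706
step 2:
  k1: at (u, v) = (-0.749116, 1.024346), (du/dtau, dv/dtau) = (-0.992582, 0.070646); Gamma_uuu = -0.033485, Gamma_uuv = 0.000000, Gamma_uvv = -0.150683, Gamma_vuu = 0.206044, Gamma_vuv = 0.000000, Gamma_vvv = 0.927199; k1 = (-0.992582, 0.070646, 0.033742, -0.207626)
  k2: at (u, v) = (-0.873189, 1.033177), (du/dtau, dv/dtau) = (-0.988364, 0.044693); Gamma_uuu = -0.038063, Gamma_uuv = 0.000000, Gamma_uvv = -0.171281, Gamma_vuu = 0.202664, Gamma_vuv = 0.000000, Gamma_vvv = 0.911988; k2 = (-0.988364, 0.044693, 0.037524, -0.199797)
  k3: at (u, v) = (-0.872662, 1.029932), (du/dtau, dv/dtau) = (-0.987891, 0.045671); Gamma_uuu = -0.038267, Gamma_uuv = 0.000000, Gamma_uvv = -0.172202, Gamma_vuu = 0.203237, Gamma_vuv = 0.000000, Gamma_vvv = 0.914564; k3 = (-0.987891, 0.045671, 0.037705, -0.200252)
  k4: at (u, v) = (-0.996089, 1.035764), (du/dtau, dv/dtau) = (-0.983155, 0.020583); Gamma_uuu = -0.042789, Gamma_uuv = 0.000000, Gamma_uvv = -0.192551, Gamma_vuu = 0.200220, Gamma_vuv = 0.000000, Gamma_vvv = 0.900992; k4 = (-0.983155, 0.020583, 0.041441, -0.193914)
  Y <- Y + (h/6)(k1 + 2k2 + 2k3 + k4): u = -0.9961, v = 1.0357, du/dtau = -0.9832, dv/dtau = 0.0206
step 3:
  k1: at (u, v) = (-0.996126, 1.035677), (du/dtau, dv/dtau) = (-0.983180, 0.020578); Gamma_uuu = -0.042797, Gamma_uuv = 0.000000, Gamma_uvv = -0.192588, Gamma_vuu = 0.200234, Gamma_vuv = 0.000000, Gamma_vvv = 0.901054; k1 = (-0.983180, 0.020578, 0.041451, -0.193936)
  k2: at (u, v) = (-1.119024, 1.038250), (du/dtau, dv/dtau) = (-0.977998, -0.003664); Gamma_uuu = -0.047329, Gamma_uuv = 0.000000, Gamma_uvv = -0.212981, Gamma_vuu = 0.197608, Gamma_vuv = 0.000000, Gamma_vvv = 0.889234; k2 = (-0.977998, -0.003664, 0.045272, -0.189020)
  k3: at (u, v) = (-1.118376, 1.035219), (du/dtau, dv/dtau) = (-0.977521, -0.003050); Gamma_uuu = -0.047561, Gamma_uuv = 0.000000, Gamma_uvv = -0.214023, Gamma_vuu = 0.198109, Gamma_vuv = 0.000000, Gamma_vvv = 0.891490; k3 = (-0.977521, -0.003050, 0.045448, -0.189311)
  k4: at (u, v) = (-1.240506, 1.034915), (du/dtau, dv/dtau) = (-0.971818, -0.026750); Gamma_uuu = -0.052144, Gamma_uuv = 0.000000, Gamma_uvv = -0.234647, Gamma_vuu = 0.195759, Gamma_vuv = 0.000000, Gamma_vvv = 0.880914; k4 = (-0.971818, -0.026750, 0.049414, -0.185511)
  Y <- Y + (h/6)(k1 + 2k2 + 2k3 + k4): u = -1.2405, v = 1.0349, du/dtau = -0.9718, dv/dtau = -0.0268

Answer: u = -1.2405, v = 1.0349, du/dtau = -0.9718, dv/dtau = -0.0268


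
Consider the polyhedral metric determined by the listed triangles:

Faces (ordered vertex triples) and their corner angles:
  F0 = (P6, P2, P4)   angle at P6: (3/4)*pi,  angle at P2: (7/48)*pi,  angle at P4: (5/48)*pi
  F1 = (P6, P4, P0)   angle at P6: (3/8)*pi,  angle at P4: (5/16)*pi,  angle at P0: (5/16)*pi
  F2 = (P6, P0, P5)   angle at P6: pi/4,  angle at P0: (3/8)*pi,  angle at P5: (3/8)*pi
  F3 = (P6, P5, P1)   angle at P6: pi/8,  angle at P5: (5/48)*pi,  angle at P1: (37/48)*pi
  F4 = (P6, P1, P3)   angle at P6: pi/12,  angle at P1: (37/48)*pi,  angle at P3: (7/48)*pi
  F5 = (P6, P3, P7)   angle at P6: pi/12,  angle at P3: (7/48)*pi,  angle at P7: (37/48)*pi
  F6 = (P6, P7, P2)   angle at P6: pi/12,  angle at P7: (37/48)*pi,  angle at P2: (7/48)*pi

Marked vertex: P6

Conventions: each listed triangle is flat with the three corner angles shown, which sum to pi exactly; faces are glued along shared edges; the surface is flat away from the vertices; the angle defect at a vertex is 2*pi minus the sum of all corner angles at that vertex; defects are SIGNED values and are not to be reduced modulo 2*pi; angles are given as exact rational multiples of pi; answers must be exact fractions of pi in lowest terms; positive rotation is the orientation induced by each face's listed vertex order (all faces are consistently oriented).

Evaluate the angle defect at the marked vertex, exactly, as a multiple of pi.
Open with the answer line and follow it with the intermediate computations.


Answer: defect(P6) = pi/4

Sum of corner angles at P6: (7/4)*pi
defect = 2*pi - (7/4)*pi
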